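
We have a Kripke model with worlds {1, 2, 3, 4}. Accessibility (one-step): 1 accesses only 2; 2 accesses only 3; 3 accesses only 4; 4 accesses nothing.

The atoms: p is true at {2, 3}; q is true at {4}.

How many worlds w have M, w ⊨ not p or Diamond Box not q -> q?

1: not p or Diamond Box not q is T, q is F. ✗
2: not p or Diamond Box not q is F, q is F. ✓
3: not p or Diamond Box not q is T, q is F. ✗
4: not p or Diamond Box not q is T, q is T. ✓
Satisfying worlds: {2, 4}.

2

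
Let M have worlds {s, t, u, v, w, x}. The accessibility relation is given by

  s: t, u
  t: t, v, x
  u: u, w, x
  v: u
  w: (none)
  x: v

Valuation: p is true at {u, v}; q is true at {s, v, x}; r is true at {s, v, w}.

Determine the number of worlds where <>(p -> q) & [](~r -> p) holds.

1

s: <>(p -> q) is T, [](~r -> p) is F. ✗
t: <>(p -> q) is T, [](~r -> p) is F. ✗
u: <>(p -> q) is T, [](~r -> p) is F. ✗
v: <>(p -> q) is F, [](~r -> p) is T. ✗
w: <>(p -> q) is F, [](~r -> p) is T. ✗
x: <>(p -> q) is T, [](~r -> p) is T. ✓
Satisfying worlds: {x}.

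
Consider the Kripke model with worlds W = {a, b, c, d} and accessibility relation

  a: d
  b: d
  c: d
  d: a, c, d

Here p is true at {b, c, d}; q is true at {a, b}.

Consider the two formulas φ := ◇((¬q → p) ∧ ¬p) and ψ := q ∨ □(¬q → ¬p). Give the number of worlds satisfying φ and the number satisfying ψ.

1 and 2

For ◇((¬q → p) ∧ ¬p):
a: successors {d}; (¬q → p) ∧ ¬p there: d:F. ✗
b: successors {d}; (¬q → p) ∧ ¬p there: d:F. ✗
c: successors {d}; (¬q → p) ∧ ¬p there: d:F. ✗
d: successors {a, c, d}; (¬q → p) ∧ ¬p there: a:T, c:F, d:F. ✓
— 1 world.
For q ∨ □(¬q → ¬p):
a: q is T, □(¬q → ¬p) is F. ✓
b: q is T, □(¬q → ¬p) is F. ✓
c: q is F, □(¬q → ¬p) is F. ✗
d: q is F, □(¬q → ¬p) is F. ✗
— 2 worlds.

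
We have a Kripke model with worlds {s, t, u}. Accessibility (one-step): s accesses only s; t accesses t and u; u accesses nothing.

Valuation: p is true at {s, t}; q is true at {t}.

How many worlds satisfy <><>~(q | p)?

s: successors {s}; <>~(q | p) there: s:F. ✗
t: successors {t, u}; <>~(q | p) there: t:T, u:F. ✓
u: no successors, so <><>~(q | p) fails. ✗
Satisfying worlds: {t}.

1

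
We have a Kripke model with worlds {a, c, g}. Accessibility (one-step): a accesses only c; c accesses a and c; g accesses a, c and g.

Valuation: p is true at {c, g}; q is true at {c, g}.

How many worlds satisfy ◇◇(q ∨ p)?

a: successors {c}; ◇(q ∨ p) there: c:T. ✓
c: successors {a, c}; ◇(q ∨ p) there: a:T, c:T. ✓
g: successors {a, c, g}; ◇(q ∨ p) there: a:T, c:T, g:T. ✓
Satisfying worlds: {a, c, g}.

3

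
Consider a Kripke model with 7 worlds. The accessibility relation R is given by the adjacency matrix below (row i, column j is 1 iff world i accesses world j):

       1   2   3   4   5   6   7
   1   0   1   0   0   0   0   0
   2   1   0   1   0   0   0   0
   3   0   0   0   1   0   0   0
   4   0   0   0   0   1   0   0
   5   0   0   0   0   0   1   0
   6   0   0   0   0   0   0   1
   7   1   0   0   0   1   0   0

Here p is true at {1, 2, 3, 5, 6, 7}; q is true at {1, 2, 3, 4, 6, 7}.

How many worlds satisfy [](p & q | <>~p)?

1: successors {2}; p & q | <>~p there: 2:T. ✓
2: successors {1, 3}; p & q | <>~p there: 1:T, 3:T. ✓
3: successors {4}; p & q | <>~p there: 4:F. ✗
4: successors {5}; p & q | <>~p there: 5:F. ✗
5: successors {6}; p & q | <>~p there: 6:T. ✓
6: successors {7}; p & q | <>~p there: 7:T. ✓
7: successors {1, 5}; p & q | <>~p there: 1:T, 5:F. ✗
Satisfying worlds: {1, 2, 5, 6}.

4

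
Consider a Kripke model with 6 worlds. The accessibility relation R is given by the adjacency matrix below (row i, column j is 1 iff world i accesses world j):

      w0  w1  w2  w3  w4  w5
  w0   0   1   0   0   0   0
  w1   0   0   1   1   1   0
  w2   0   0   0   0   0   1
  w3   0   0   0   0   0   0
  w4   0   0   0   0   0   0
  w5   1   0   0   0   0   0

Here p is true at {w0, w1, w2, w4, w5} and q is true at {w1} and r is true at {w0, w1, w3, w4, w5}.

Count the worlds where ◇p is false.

2

w0: successors {w1}; p there: w1:T. ✓
w1: successors {w2, w3, w4}; p there: w2:T, w3:F, w4:T. ✓
w2: successors {w5}; p there: w5:T. ✓
w3: no successors, so ◇p fails. ✗
w4: no successors, so ◇p fails. ✗
w5: successors {w0}; p there: w0:T. ✓
Satisfying worlds: {w0, w1, w2, w5}.
So ◇p fails at the other 2 worlds.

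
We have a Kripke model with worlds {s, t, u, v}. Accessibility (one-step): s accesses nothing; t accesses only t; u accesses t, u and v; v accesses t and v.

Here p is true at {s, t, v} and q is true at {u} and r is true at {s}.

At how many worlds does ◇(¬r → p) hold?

s: no successors, so ◇(¬r → p) fails. ✗
t: successors {t}; ¬r → p there: t:T. ✓
u: successors {t, u, v}; ¬r → p there: t:T, u:F, v:T. ✓
v: successors {t, v}; ¬r → p there: t:T, v:T. ✓
Satisfying worlds: {t, u, v}.

3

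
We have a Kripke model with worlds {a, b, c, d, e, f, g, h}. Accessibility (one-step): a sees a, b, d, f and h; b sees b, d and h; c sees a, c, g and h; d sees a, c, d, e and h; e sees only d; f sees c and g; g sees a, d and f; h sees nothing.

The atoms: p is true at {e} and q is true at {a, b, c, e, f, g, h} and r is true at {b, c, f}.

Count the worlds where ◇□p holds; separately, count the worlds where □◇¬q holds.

For ◇□p:
a: successors {a, b, d, f, h}; □p there: a:F, b:F, d:F, f:F, h:T. ✓
b: successors {b, d, h}; □p there: b:F, d:F, h:T. ✓
c: successors {a, c, g, h}; □p there: a:F, c:F, g:F, h:T. ✓
d: successors {a, c, d, e, h}; □p there: a:F, c:F, d:F, e:F, h:T. ✓
e: successors {d}; □p there: d:F. ✗
f: successors {c, g}; □p there: c:F, g:F. ✗
g: successors {a, d, f}; □p there: a:F, d:F, f:F. ✗
h: no successors, so ◇□p fails. ✗
— 4 worlds.
For □◇¬q:
a: successors {a, b, d, f, h}; ◇¬q there: a:T, b:T, d:T, f:F, h:F. ✗
b: successors {b, d, h}; ◇¬q there: b:T, d:T, h:F. ✗
c: successors {a, c, g, h}; ◇¬q there: a:T, c:F, g:T, h:F. ✗
d: successors {a, c, d, e, h}; ◇¬q there: a:T, c:F, d:T, e:T, h:F. ✗
e: successors {d}; ◇¬q there: d:T. ✓
f: successors {c, g}; ◇¬q there: c:F, g:T. ✗
g: successors {a, d, f}; ◇¬q there: a:T, d:T, f:F. ✗
h: no successors, so □◇¬q holds vacuously. ✓
— 2 worlds.

4 and 2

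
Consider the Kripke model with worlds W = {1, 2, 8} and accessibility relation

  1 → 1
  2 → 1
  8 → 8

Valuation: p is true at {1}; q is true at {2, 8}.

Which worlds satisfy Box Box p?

{1, 2}

1: successors {1}; Box p there: 1:T. ✓
2: successors {1}; Box p there: 1:T. ✓
8: successors {8}; Box p there: 8:F. ✗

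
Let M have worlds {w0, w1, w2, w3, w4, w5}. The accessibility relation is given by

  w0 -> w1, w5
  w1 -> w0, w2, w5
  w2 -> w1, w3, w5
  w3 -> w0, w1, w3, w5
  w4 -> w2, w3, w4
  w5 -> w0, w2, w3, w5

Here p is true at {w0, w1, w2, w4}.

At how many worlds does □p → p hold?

6

w0: □p is F, p is T. ✓
w1: □p is F, p is T. ✓
w2: □p is F, p is T. ✓
w3: □p is F, p is F. ✓
w4: □p is F, p is T. ✓
w5: □p is F, p is F. ✓
Satisfying worlds: {w0, w1, w2, w3, w4, w5}.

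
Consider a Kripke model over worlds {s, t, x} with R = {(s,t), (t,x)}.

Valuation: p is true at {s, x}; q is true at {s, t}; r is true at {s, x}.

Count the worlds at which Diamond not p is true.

1

s: successors {t}; not p there: t:T. ✓
t: successors {x}; not p there: x:F. ✗
x: no successors, so Diamond not p fails. ✗
Satisfying worlds: {s}.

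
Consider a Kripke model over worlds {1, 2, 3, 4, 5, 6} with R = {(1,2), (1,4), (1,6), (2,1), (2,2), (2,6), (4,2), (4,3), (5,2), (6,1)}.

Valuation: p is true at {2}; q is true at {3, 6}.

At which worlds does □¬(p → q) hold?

1: successors {2, 4, 6}; ¬(p → q) there: 2:T, 4:F, 6:F. ✗
2: successors {1, 2, 6}; ¬(p → q) there: 1:F, 2:T, 6:F. ✗
3: no successors, so □¬(p → q) holds vacuously. ✓
4: successors {2, 3}; ¬(p → q) there: 2:T, 3:F. ✗
5: successors {2}; ¬(p → q) there: 2:T. ✓
6: successors {1}; ¬(p → q) there: 1:F. ✗

{3, 5}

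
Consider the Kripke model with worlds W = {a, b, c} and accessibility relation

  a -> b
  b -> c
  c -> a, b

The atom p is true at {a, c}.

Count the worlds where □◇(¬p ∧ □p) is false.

2

a: successors {b}; ◇(¬p ∧ □p) there: b:F. ✗
b: successors {c}; ◇(¬p ∧ □p) there: c:T. ✓
c: successors {a, b}; ◇(¬p ∧ □p) there: a:T, b:F. ✗
Satisfying worlds: {b}.
So □◇(¬p ∧ □p) fails at the other 2 worlds.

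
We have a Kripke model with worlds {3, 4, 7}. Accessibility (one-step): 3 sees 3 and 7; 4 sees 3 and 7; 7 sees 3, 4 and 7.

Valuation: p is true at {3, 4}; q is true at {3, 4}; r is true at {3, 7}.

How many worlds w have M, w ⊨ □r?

2

3: successors {3, 7}; r there: 3:T, 7:T. ✓
4: successors {3, 7}; r there: 3:T, 7:T. ✓
7: successors {3, 4, 7}; r there: 3:T, 4:F, 7:T. ✗
Satisfying worlds: {3, 4}.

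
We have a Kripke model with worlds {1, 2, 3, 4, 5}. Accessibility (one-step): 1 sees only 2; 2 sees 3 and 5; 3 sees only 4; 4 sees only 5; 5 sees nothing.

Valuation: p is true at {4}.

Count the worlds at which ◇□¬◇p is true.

1: successors {2}; □¬◇p there: 2:F. ✗
2: successors {3, 5}; □¬◇p there: 3:T, 5:T. ✓
3: successors {4}; □¬◇p there: 4:T. ✓
4: successors {5}; □¬◇p there: 5:T. ✓
5: no successors, so ◇□¬◇p fails. ✗
Satisfying worlds: {2, 3, 4}.

3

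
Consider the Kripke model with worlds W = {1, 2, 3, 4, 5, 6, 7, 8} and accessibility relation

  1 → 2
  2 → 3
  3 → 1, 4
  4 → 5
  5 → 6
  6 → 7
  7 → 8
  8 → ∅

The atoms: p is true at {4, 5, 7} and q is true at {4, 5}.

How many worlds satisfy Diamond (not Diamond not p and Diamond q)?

1: successors {2}; not Diamond not p and Diamond q there: 2:F. ✗
2: successors {3}; not Diamond not p and Diamond q there: 3:F. ✗
3: successors {1, 4}; not Diamond not p and Diamond q there: 1:F, 4:T. ✓
4: successors {5}; not Diamond not p and Diamond q there: 5:F. ✗
5: successors {6}; not Diamond not p and Diamond q there: 6:F. ✗
6: successors {7}; not Diamond not p and Diamond q there: 7:F. ✗
7: successors {8}; not Diamond not p and Diamond q there: 8:F. ✗
8: no successors, so Diamond (not Diamond not p and Diamond q) fails. ✗
Satisfying worlds: {3}.

1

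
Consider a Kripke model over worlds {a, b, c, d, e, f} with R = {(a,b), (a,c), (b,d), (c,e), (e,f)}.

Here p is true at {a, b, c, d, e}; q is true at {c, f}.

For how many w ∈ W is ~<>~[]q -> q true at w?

3

a: ~<>~[]q is F, q is F. ✓
b: ~<>~[]q is T, q is F. ✗
c: ~<>~[]q is T, q is T. ✓
d: ~<>~[]q is T, q is F. ✗
e: ~<>~[]q is T, q is F. ✗
f: ~<>~[]q is T, q is T. ✓
Satisfying worlds: {a, c, f}.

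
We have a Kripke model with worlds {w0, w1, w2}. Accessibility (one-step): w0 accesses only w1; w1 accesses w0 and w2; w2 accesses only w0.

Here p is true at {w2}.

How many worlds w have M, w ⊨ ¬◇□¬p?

1

w0: ◇□¬p is F. ✓
w1: ◇□¬p is T. ✗
w2: ◇□¬p is T. ✗
Satisfying worlds: {w0}.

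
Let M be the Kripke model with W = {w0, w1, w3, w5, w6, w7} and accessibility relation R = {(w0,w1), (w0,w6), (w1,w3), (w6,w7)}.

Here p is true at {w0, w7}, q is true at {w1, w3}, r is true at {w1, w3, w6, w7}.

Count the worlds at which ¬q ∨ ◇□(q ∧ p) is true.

5

w0: ¬q is T, ◇□(q ∧ p) is F. ✓
w1: ¬q is F, ◇□(q ∧ p) is T. ✓
w3: ¬q is F, ◇□(q ∧ p) is F. ✗
w5: ¬q is T, ◇□(q ∧ p) is F. ✓
w6: ¬q is T, ◇□(q ∧ p) is T. ✓
w7: ¬q is T, ◇□(q ∧ p) is F. ✓
Satisfying worlds: {w0, w1, w5, w6, w7}.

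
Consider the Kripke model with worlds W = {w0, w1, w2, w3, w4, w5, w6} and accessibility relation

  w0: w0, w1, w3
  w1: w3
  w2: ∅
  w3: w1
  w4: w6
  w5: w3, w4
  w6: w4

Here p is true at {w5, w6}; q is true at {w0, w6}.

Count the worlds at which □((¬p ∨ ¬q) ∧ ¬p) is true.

6

w0: successors {w0, w1, w3}; (¬p ∨ ¬q) ∧ ¬p there: w0:T, w1:T, w3:T. ✓
w1: successors {w3}; (¬p ∨ ¬q) ∧ ¬p there: w3:T. ✓
w2: no successors, so □((¬p ∨ ¬q) ∧ ¬p) holds vacuously. ✓
w3: successors {w1}; (¬p ∨ ¬q) ∧ ¬p there: w1:T. ✓
w4: successors {w6}; (¬p ∨ ¬q) ∧ ¬p there: w6:F. ✗
w5: successors {w3, w4}; (¬p ∨ ¬q) ∧ ¬p there: w3:T, w4:T. ✓
w6: successors {w4}; (¬p ∨ ¬q) ∧ ¬p there: w4:T. ✓
Satisfying worlds: {w0, w1, w2, w3, w5, w6}.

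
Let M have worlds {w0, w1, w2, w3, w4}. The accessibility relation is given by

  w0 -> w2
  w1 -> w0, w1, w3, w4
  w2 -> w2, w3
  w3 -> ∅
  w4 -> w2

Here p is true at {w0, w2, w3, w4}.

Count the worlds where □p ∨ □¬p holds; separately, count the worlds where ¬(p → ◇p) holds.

For □p ∨ □¬p:
w0: □p is T, □¬p is F. ✓
w1: □p is F, □¬p is F. ✗
w2: □p is T, □¬p is F. ✓
w3: □p is T, □¬p is T. ✓
w4: □p is T, □¬p is F. ✓
— 4 worlds.
For ¬(p → ◇p):
w0: p → ◇p is T. ✗
w1: p → ◇p is T. ✗
w2: p → ◇p is T. ✗
w3: p → ◇p is F. ✓
w4: p → ◇p is T. ✗
— 1 world.

4 and 1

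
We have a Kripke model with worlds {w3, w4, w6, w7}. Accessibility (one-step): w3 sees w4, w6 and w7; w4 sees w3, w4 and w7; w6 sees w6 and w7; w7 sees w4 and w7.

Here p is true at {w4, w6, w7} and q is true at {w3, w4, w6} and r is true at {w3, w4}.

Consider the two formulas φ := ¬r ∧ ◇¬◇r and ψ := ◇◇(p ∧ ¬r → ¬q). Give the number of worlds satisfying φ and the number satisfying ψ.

For ¬r ∧ ◇¬◇r:
w3: ¬r is F, ◇¬◇r is T. ✗
w4: ¬r is F, ◇¬◇r is F. ✗
w6: ¬r is T, ◇¬◇r is T. ✓
w7: ¬r is T, ◇¬◇r is F. ✗
— 1 world.
For ◇◇(p ∧ ¬r → ¬q):
w3: successors {w4, w6, w7}; ◇(p ∧ ¬r → ¬q) there: w4:T, w6:T, w7:T. ✓
w4: successors {w3, w4, w7}; ◇(p ∧ ¬r → ¬q) there: w3:T, w4:T, w7:T. ✓
w6: successors {w6, w7}; ◇(p ∧ ¬r → ¬q) there: w6:T, w7:T. ✓
w7: successors {w4, w7}; ◇(p ∧ ¬r → ¬q) there: w4:T, w7:T. ✓
— 4 worlds.

1 and 4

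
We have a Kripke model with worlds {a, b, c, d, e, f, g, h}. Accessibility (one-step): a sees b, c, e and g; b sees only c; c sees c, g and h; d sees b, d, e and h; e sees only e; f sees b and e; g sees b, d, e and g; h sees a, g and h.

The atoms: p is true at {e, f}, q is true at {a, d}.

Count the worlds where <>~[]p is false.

1

a: successors {b, c, e, g}; ~[]p there: b:T, c:T, e:F, g:T. ✓
b: successors {c}; ~[]p there: c:T. ✓
c: successors {c, g, h}; ~[]p there: c:T, g:T, h:T. ✓
d: successors {b, d, e, h}; ~[]p there: b:T, d:T, e:F, h:T. ✓
e: successors {e}; ~[]p there: e:F. ✗
f: successors {b, e}; ~[]p there: b:T, e:F. ✓
g: successors {b, d, e, g}; ~[]p there: b:T, d:T, e:F, g:T. ✓
h: successors {a, g, h}; ~[]p there: a:T, g:T, h:T. ✓
Satisfying worlds: {a, b, c, d, f, g, h}.
So <>~[]p fails at the other 1 world.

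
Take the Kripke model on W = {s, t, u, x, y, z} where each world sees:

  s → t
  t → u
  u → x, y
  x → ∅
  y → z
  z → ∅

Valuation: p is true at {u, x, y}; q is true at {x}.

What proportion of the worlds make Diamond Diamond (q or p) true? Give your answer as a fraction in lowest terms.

1/3

s: successors {t}; Diamond (q or p) there: t:T. ✓
t: successors {u}; Diamond (q or p) there: u:T. ✓
u: successors {x, y}; Diamond (q or p) there: x:F, y:F. ✗
x: no successors, so Diamond Diamond (q or p) fails. ✗
y: successors {z}; Diamond (q or p) there: z:F. ✗
z: no successors, so Diamond Diamond (q or p) fails. ✗
That's 2 of 6 worlds, so 2/6 = 1/3.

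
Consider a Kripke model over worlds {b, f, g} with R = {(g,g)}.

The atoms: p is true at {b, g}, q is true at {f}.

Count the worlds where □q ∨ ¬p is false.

1

b: □q is T, ¬p is F. ✓
f: □q is T, ¬p is T. ✓
g: □q is F, ¬p is F. ✗
Satisfying worlds: {b, f}.
So □q ∨ ¬p fails at the other 1 world.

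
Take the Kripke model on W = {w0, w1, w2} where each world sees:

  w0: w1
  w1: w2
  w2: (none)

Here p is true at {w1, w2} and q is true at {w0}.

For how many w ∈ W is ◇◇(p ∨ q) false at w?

2

w0: successors {w1}; ◇(p ∨ q) there: w1:T. ✓
w1: successors {w2}; ◇(p ∨ q) there: w2:F. ✗
w2: no successors, so ◇◇(p ∨ q) fails. ✗
Satisfying worlds: {w0}.
So ◇◇(p ∨ q) fails at the other 2 worlds.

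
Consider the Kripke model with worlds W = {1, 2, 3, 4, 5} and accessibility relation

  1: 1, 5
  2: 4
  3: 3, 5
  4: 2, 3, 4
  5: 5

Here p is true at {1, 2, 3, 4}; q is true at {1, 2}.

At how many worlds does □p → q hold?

4

1: □p is F, q is T. ✓
2: □p is T, q is T. ✓
3: □p is F, q is F. ✓
4: □p is T, q is F. ✗
5: □p is F, q is F. ✓
Satisfying worlds: {1, 2, 3, 5}.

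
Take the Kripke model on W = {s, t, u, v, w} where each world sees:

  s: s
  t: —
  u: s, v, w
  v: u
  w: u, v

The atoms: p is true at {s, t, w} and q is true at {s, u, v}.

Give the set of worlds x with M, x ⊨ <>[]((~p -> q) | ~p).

{s, u, v, w}

s: successors {s}; []((~p -> q) | ~p) there: s:T. ✓
t: no successors, so <>[]((~p -> q) | ~p) fails. ✗
u: successors {s, v, w}; []((~p -> q) | ~p) there: s:T, v:T, w:T. ✓
v: successors {u}; []((~p -> q) | ~p) there: u:T. ✓
w: successors {u, v}; []((~p -> q) | ~p) there: u:T, v:T. ✓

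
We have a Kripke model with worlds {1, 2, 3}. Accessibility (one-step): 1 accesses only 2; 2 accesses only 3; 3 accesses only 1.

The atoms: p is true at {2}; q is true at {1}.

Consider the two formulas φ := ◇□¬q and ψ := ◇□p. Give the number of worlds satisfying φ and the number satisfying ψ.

2 and 1

For ◇□¬q:
1: successors {2}; □¬q there: 2:T. ✓
2: successors {3}; □¬q there: 3:F. ✗
3: successors {1}; □¬q there: 1:T. ✓
— 2 worlds.
For ◇□p:
1: successors {2}; □p there: 2:F. ✗
2: successors {3}; □p there: 3:F. ✗
3: successors {1}; □p there: 1:T. ✓
— 1 world.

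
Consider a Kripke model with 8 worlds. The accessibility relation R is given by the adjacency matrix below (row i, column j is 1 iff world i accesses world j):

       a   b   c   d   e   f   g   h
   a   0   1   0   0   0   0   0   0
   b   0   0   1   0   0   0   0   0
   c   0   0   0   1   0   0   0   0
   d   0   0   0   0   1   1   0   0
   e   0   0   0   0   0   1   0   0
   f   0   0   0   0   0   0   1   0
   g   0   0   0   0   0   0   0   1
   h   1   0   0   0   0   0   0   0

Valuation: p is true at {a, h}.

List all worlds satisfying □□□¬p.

{a, b, c, g, h}

a: successors {b}; □□¬p there: b:T. ✓
b: successors {c}; □□¬p there: c:T. ✓
c: successors {d}; □□¬p there: d:T. ✓
d: successors {e, f}; □□¬p there: e:T, f:F. ✗
e: successors {f}; □□¬p there: f:F. ✗
f: successors {g}; □□¬p there: g:F. ✗
g: successors {h}; □□¬p there: h:T. ✓
h: successors {a}; □□¬p there: a:T. ✓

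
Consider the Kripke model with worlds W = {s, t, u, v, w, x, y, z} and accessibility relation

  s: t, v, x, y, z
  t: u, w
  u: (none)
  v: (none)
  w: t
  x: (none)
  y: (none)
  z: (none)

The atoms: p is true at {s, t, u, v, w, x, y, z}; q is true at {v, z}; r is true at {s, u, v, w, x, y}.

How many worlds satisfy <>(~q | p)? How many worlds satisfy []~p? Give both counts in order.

For <>(~q | p):
s: successors {t, v, x, y, z}; ~q | p there: t:T, v:T, x:T, y:T, z:T. ✓
t: successors {u, w}; ~q | p there: u:T, w:T. ✓
u: no successors, so <>(~q | p) fails. ✗
v: no successors, so <>(~q | p) fails. ✗
w: successors {t}; ~q | p there: t:T. ✓
x: no successors, so <>(~q | p) fails. ✗
y: no successors, so <>(~q | p) fails. ✗
z: no successors, so <>(~q | p) fails. ✗
— 3 worlds.
For []~p:
s: successors {t, v, x, y, z}; ~p there: t:F, v:F, x:F, y:F, z:F. ✗
t: successors {u, w}; ~p there: u:F, w:F. ✗
u: no successors, so []~p holds vacuously. ✓
v: no successors, so []~p holds vacuously. ✓
w: successors {t}; ~p there: t:F. ✗
x: no successors, so []~p holds vacuously. ✓
y: no successors, so []~p holds vacuously. ✓
z: no successors, so []~p holds vacuously. ✓
— 5 worlds.

3 and 5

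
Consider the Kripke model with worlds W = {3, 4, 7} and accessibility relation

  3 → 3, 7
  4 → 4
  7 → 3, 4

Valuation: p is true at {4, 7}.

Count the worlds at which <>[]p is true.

2

3: successors {3, 7}; []p there: 3:F, 7:F. ✗
4: successors {4}; []p there: 4:T. ✓
7: successors {3, 4}; []p there: 3:F, 4:T. ✓
Satisfying worlds: {4, 7}.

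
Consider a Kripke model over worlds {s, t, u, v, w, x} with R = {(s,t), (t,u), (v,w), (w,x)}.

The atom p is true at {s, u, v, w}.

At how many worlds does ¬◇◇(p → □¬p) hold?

s: ◇◇(p → □¬p) is T. ✗
t: ◇◇(p → □¬p) is F. ✓
u: ◇◇(p → □¬p) is F. ✓
v: ◇◇(p → □¬p) is T. ✗
w: ◇◇(p → □¬p) is F. ✓
x: ◇◇(p → □¬p) is F. ✓
Satisfying worlds: {t, u, w, x}.

4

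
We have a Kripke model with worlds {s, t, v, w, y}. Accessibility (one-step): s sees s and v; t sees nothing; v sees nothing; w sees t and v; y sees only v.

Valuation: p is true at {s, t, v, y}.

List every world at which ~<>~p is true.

{s, t, v, w, y}

s: <>~p is F. ✓
t: <>~p is F. ✓
v: <>~p is F. ✓
w: <>~p is F. ✓
y: <>~p is F. ✓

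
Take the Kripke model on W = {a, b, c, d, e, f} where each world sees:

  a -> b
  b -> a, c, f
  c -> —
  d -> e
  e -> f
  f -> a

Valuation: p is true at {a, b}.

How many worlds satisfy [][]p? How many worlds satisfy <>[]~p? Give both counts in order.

For [][]p:
a: successors {b}; []p there: b:F. ✗
b: successors {a, c, f}; []p there: a:T, c:T, f:T. ✓
c: no successors, so [][]p holds vacuously. ✓
d: successors {e}; []p there: e:F. ✗
e: successors {f}; []p there: f:T. ✓
f: successors {a}; []p there: a:T. ✓
— 4 worlds.
For <>[]~p:
a: successors {b}; []~p there: b:F. ✗
b: successors {a, c, f}; []~p there: a:F, c:T, f:F. ✓
c: no successors, so <>[]~p fails. ✗
d: successors {e}; []~p there: e:T. ✓
e: successors {f}; []~p there: f:F. ✗
f: successors {a}; []~p there: a:F. ✗
— 2 worlds.

4 and 2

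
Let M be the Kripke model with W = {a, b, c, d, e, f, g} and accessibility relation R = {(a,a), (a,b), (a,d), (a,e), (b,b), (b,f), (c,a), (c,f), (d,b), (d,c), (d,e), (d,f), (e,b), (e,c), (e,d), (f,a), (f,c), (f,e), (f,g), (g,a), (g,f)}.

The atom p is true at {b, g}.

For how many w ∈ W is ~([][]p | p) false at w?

2

a: [][]p | p is F. ✓
b: [][]p | p is T. ✗
c: [][]p | p is F. ✓
d: [][]p | p is F. ✓
e: [][]p | p is F. ✓
f: [][]p | p is F. ✓
g: [][]p | p is T. ✗
Satisfying worlds: {a, c, d, e, f}.
So ~([][]p | p) fails at the other 2 worlds.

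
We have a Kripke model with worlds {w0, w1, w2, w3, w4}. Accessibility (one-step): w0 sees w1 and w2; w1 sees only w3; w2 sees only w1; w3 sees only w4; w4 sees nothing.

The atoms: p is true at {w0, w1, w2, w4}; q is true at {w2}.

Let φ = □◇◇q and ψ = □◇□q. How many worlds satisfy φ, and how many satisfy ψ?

For □◇◇q:
w0: successors {w1, w2}; ◇◇q there: w1:F, w2:F. ✗
w1: successors {w3}; ◇◇q there: w3:F. ✗
w2: successors {w1}; ◇◇q there: w1:F. ✗
w3: successors {w4}; ◇◇q there: w4:F. ✗
w4: no successors, so □◇◇q holds vacuously. ✓
— 1 world.
For □◇□q:
w0: successors {w1, w2}; ◇□q there: w1:F, w2:F. ✗
w1: successors {w3}; ◇□q there: w3:T. ✓
w2: successors {w1}; ◇□q there: w1:F. ✗
w3: successors {w4}; ◇□q there: w4:F. ✗
w4: no successors, so □◇□q holds vacuously. ✓
— 2 worlds.

1 and 2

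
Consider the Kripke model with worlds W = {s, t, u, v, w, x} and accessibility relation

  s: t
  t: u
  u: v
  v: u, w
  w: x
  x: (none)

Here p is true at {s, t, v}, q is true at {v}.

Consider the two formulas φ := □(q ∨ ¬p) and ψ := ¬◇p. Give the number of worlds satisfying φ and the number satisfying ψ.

5 and 4

For □(q ∨ ¬p):
s: successors {t}; q ∨ ¬p there: t:F. ✗
t: successors {u}; q ∨ ¬p there: u:T. ✓
u: successors {v}; q ∨ ¬p there: v:T. ✓
v: successors {u, w}; q ∨ ¬p there: u:T, w:T. ✓
w: successors {x}; q ∨ ¬p there: x:T. ✓
x: no successors, so □(q ∨ ¬p) holds vacuously. ✓
— 5 worlds.
For ¬◇p:
s: ◇p is T. ✗
t: ◇p is F. ✓
u: ◇p is T. ✗
v: ◇p is F. ✓
w: ◇p is F. ✓
x: ◇p is F. ✓
— 4 worlds.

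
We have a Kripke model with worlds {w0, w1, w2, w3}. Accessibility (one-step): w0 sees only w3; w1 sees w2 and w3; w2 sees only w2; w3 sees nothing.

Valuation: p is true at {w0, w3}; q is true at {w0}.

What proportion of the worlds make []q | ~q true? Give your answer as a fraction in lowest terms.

w0: []q is F, ~q is F. ✗
w1: []q is F, ~q is T. ✓
w2: []q is F, ~q is T. ✓
w3: []q is T, ~q is T. ✓
That's 3 of 4 worlds, so 3/4.

3/4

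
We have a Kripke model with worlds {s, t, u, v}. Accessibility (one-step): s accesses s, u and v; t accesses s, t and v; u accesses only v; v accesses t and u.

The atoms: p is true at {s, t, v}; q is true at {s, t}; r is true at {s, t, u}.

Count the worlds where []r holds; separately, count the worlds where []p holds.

1 and 2

For []r:
s: successors {s, u, v}; r there: s:T, u:T, v:F. ✗
t: successors {s, t, v}; r there: s:T, t:T, v:F. ✗
u: successors {v}; r there: v:F. ✗
v: successors {t, u}; r there: t:T, u:T. ✓
— 1 world.
For []p:
s: successors {s, u, v}; p there: s:T, u:F, v:T. ✗
t: successors {s, t, v}; p there: s:T, t:T, v:T. ✓
u: successors {v}; p there: v:T. ✓
v: successors {t, u}; p there: t:T, u:F. ✗
— 2 worlds.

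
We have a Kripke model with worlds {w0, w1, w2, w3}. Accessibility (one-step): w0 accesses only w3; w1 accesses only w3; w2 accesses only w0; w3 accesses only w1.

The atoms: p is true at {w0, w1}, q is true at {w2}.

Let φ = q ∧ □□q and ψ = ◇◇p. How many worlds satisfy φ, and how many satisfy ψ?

For q ∧ □□q:
w0: q is F, □□q is F. ✗
w1: q is F, □□q is F. ✗
w2: q is T, □□q is F. ✗
w3: q is F, □□q is F. ✗
— 0 worlds.
For ◇◇p:
w0: successors {w3}; ◇p there: w3:T. ✓
w1: successors {w3}; ◇p there: w3:T. ✓
w2: successors {w0}; ◇p there: w0:F. ✗
w3: successors {w1}; ◇p there: w1:F. ✗
— 2 worlds.

0 and 2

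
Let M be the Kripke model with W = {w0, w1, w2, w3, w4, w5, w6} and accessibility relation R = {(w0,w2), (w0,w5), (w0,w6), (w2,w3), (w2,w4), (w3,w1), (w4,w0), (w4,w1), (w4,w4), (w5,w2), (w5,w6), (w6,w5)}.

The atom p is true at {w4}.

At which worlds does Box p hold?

{w1}

w0: successors {w2, w5, w6}; p there: w2:F, w5:F, w6:F. ✗
w1: no successors, so Box p holds vacuously. ✓
w2: successors {w3, w4}; p there: w3:F, w4:T. ✗
w3: successors {w1}; p there: w1:F. ✗
w4: successors {w0, w1, w4}; p there: w0:F, w1:F, w4:T. ✗
w5: successors {w2, w6}; p there: w2:F, w6:F. ✗
w6: successors {w5}; p there: w5:F. ✗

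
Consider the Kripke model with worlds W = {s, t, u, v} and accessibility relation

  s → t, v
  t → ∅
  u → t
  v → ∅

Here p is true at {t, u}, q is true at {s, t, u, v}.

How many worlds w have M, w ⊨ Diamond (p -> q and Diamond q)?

1

s: successors {t, v}; p -> q and Diamond q there: t:F, v:T. ✓
t: no successors, so Diamond (p -> q and Diamond q) fails. ✗
u: successors {t}; p -> q and Diamond q there: t:F. ✗
v: no successors, so Diamond (p -> q and Diamond q) fails. ✗
Satisfying worlds: {s}.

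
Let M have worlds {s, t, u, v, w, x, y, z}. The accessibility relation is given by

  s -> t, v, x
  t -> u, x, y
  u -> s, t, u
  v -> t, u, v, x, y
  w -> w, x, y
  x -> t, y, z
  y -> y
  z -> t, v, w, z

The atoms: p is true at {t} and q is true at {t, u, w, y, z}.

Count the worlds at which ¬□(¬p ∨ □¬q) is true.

s: □(¬p ∨ □¬q) is F. ✓
t: □(¬p ∨ □¬q) is T. ✗
u: □(¬p ∨ □¬q) is F. ✓
v: □(¬p ∨ □¬q) is F. ✓
w: □(¬p ∨ □¬q) is T. ✗
x: □(¬p ∨ □¬q) is F. ✓
y: □(¬p ∨ □¬q) is T. ✗
z: □(¬p ∨ □¬q) is F. ✓
Satisfying worlds: {s, u, v, x, z}.

5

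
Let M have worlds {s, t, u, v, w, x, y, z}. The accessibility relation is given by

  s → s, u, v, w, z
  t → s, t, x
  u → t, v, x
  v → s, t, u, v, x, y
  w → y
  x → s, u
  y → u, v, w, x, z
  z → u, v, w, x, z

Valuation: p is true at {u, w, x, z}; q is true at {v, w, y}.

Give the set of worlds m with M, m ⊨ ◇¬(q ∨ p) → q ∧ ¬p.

{v, w, y, z}

s: ◇¬(q ∨ p) is T, q ∧ ¬p is F. ✗
t: ◇¬(q ∨ p) is T, q ∧ ¬p is F. ✗
u: ◇¬(q ∨ p) is T, q ∧ ¬p is F. ✗
v: ◇¬(q ∨ p) is T, q ∧ ¬p is T. ✓
w: ◇¬(q ∨ p) is F, q ∧ ¬p is F. ✓
x: ◇¬(q ∨ p) is T, q ∧ ¬p is F. ✗
y: ◇¬(q ∨ p) is F, q ∧ ¬p is T. ✓
z: ◇¬(q ∨ p) is F, q ∧ ¬p is F. ✓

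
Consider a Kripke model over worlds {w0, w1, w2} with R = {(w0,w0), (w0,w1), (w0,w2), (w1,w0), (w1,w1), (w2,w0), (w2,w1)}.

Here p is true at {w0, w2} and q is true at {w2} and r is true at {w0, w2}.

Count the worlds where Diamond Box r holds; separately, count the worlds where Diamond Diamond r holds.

For Diamond Box r:
w0: successors {w0, w1, w2}; Box r there: w0:F, w1:F, w2:F. ✗
w1: successors {w0, w1}; Box r there: w0:F, w1:F. ✗
w2: successors {w0, w1}; Box r there: w0:F, w1:F. ✗
— 0 worlds.
For Diamond Diamond r:
w0: successors {w0, w1, w2}; Diamond r there: w0:T, w1:T, w2:T. ✓
w1: successors {w0, w1}; Diamond r there: w0:T, w1:T. ✓
w2: successors {w0, w1}; Diamond r there: w0:T, w1:T. ✓
— 3 worlds.

0 and 3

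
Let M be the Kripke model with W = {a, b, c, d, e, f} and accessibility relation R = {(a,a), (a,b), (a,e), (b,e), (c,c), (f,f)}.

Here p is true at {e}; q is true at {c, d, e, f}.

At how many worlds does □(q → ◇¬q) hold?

2

a: successors {a, b, e}; q → ◇¬q there: a:T, b:T, e:F. ✗
b: successors {e}; q → ◇¬q there: e:F. ✗
c: successors {c}; q → ◇¬q there: c:F. ✗
d: no successors, so □(q → ◇¬q) holds vacuously. ✓
e: no successors, so □(q → ◇¬q) holds vacuously. ✓
f: successors {f}; q → ◇¬q there: f:F. ✗
Satisfying worlds: {d, e}.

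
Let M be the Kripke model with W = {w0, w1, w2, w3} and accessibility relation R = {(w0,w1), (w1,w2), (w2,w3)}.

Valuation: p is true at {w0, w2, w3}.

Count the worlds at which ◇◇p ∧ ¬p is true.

1

w0: ◇◇p is T, ¬p is F. ✗
w1: ◇◇p is T, ¬p is T. ✓
w2: ◇◇p is F, ¬p is F. ✗
w3: ◇◇p is F, ¬p is F. ✗
Satisfying worlds: {w1}.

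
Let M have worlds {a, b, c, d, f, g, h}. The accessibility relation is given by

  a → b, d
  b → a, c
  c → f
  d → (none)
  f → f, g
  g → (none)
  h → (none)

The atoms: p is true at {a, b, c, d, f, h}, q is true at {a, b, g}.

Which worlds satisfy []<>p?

a: successors {b, d}; <>p there: b:T, d:F. ✗
b: successors {a, c}; <>p there: a:T, c:T. ✓
c: successors {f}; <>p there: f:T. ✓
d: no successors, so []<>p holds vacuously. ✓
f: successors {f, g}; <>p there: f:T, g:F. ✗
g: no successors, so []<>p holds vacuously. ✓
h: no successors, so []<>p holds vacuously. ✓

{b, c, d, g, h}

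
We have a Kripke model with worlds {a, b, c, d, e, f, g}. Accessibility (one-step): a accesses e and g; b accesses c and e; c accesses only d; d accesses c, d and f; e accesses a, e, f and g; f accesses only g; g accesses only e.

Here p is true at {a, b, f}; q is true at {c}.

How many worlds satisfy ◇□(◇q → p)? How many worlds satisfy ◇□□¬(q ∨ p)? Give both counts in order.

For ◇□(◇q → p):
a: successors {e, g}; □(◇q → p) there: e:T, g:T. ✓
b: successors {c, e}; □(◇q → p) there: c:F, e:T. ✓
c: successors {d}; □(◇q → p) there: d:F. ✗
d: successors {c, d, f}; □(◇q → p) there: c:F, d:F, f:T. ✓
e: successors {a, e, f, g}; □(◇q → p) there: a:T, e:T, f:T, g:T. ✓
f: successors {g}; □(◇q → p) there: g:T. ✓
g: successors {e}; □(◇q → p) there: e:T. ✓
— 6 worlds.
For ◇□□¬(q ∨ p):
a: successors {e, g}; □□¬(q ∨ p) there: e:F, g:F. ✗
b: successors {c, e}; □□¬(q ∨ p) there: c:F, e:F. ✗
c: successors {d}; □□¬(q ∨ p) there: d:F. ✗
d: successors {c, d, f}; □□¬(q ∨ p) there: c:F, d:F, f:T. ✓
e: successors {a, e, f, g}; □□¬(q ∨ p) there: a:F, e:F, f:T, g:F. ✓
f: successors {g}; □□¬(q ∨ p) there: g:F. ✗
g: successors {e}; □□¬(q ∨ p) there: e:F. ✗
— 2 worlds.

6 and 2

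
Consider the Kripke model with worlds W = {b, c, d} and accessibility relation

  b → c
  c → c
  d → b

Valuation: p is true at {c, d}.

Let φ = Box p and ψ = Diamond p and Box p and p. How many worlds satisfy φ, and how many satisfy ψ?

For Box p:
b: successors {c}; p there: c:T. ✓
c: successors {c}; p there: c:T. ✓
d: successors {b}; p there: b:F. ✗
— 2 worlds.
For Diamond p and Box p and p:
b: Diamond p is T, Box p and p is F. ✗
c: Diamond p is T, Box p and p is T. ✓
d: Diamond p is F, Box p and p is F. ✗
— 1 world.

2 and 1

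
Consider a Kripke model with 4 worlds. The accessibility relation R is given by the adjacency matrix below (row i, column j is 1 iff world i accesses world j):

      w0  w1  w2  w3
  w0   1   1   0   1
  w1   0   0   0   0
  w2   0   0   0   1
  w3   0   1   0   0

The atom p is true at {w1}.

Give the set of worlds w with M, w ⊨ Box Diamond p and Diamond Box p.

w0: Box Diamond p is F, Diamond Box p is T. ✗
w1: Box Diamond p is T, Diamond Box p is F. ✗
w2: Box Diamond p is T, Diamond Box p is T. ✓
w3: Box Diamond p is F, Diamond Box p is T. ✗

{w2}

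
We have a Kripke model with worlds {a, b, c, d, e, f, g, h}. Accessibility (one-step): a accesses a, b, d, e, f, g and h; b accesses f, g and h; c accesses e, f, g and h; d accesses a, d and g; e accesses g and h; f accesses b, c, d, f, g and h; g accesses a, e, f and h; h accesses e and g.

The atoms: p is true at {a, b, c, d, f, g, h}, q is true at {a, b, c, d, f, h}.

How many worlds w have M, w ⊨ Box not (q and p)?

a: successors {a, b, d, e, f, g, h}; not (q and p) there: a:F, b:F, d:F, e:T, f:F, g:T, h:F. ✗
b: successors {f, g, h}; not (q and p) there: f:F, g:T, h:F. ✗
c: successors {e, f, g, h}; not (q and p) there: e:T, f:F, g:T, h:F. ✗
d: successors {a, d, g}; not (q and p) there: a:F, d:F, g:T. ✗
e: successors {g, h}; not (q and p) there: g:T, h:F. ✗
f: successors {b, c, d, f, g, h}; not (q and p) there: b:F, c:F, d:F, f:F, g:T, h:F. ✗
g: successors {a, e, f, h}; not (q and p) there: a:F, e:T, f:F, h:F. ✗
h: successors {e, g}; not (q and p) there: e:T, g:T. ✓
Satisfying worlds: {h}.

1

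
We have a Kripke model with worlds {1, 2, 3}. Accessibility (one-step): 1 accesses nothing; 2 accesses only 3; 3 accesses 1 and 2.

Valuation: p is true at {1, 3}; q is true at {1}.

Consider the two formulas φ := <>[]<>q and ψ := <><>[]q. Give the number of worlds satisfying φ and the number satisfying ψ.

1 and 1

For <>[]<>q:
1: no successors, so <>[]<>q fails. ✗
2: successors {3}; []<>q there: 3:F. ✗
3: successors {1, 2}; []<>q there: 1:T, 2:T. ✓
— 1 world.
For <><>[]q:
1: no successors, so <><>[]q fails. ✗
2: successors {3}; <>[]q there: 3:T. ✓
3: successors {1, 2}; <>[]q there: 1:F, 2:F. ✗
— 1 world.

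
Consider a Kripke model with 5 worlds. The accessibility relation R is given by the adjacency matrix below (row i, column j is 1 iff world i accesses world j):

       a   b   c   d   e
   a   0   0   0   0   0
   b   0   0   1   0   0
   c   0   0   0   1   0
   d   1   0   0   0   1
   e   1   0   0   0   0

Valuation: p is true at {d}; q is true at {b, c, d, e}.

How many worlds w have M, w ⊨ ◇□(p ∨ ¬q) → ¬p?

a: ◇□(p ∨ ¬q) is F, ¬p is T. ✓
b: ◇□(p ∨ ¬q) is T, ¬p is T. ✓
c: ◇□(p ∨ ¬q) is F, ¬p is T. ✓
d: ◇□(p ∨ ¬q) is T, ¬p is F. ✗
e: ◇□(p ∨ ¬q) is T, ¬p is T. ✓
Satisfying worlds: {a, b, c, e}.

4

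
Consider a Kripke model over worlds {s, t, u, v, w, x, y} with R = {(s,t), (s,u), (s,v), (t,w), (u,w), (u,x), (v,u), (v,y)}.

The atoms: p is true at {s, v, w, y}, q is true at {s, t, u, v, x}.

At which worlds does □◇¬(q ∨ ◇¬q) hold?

s: successors {t, u, v}; ◇¬(q ∨ ◇¬q) there: t:T, u:T, v:T. ✓
t: successors {w}; ◇¬(q ∨ ◇¬q) there: w:F. ✗
u: successors {w, x}; ◇¬(q ∨ ◇¬q) there: w:F, x:F. ✗
v: successors {u, y}; ◇¬(q ∨ ◇¬q) there: u:T, y:F. ✗
w: no successors, so □◇¬(q ∨ ◇¬q) holds vacuously. ✓
x: no successors, so □◇¬(q ∨ ◇¬q) holds vacuously. ✓
y: no successors, so □◇¬(q ∨ ◇¬q) holds vacuously. ✓

{s, w, x, y}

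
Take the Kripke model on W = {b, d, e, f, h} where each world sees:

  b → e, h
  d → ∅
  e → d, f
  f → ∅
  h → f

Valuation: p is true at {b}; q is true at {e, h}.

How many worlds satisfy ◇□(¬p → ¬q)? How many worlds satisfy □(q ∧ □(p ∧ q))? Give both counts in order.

For ◇□(¬p → ¬q):
b: successors {e, h}; □(¬p → ¬q) there: e:T, h:T. ✓
d: no successors, so ◇□(¬p → ¬q) fails. ✗
e: successors {d, f}; □(¬p → ¬q) there: d:T, f:T. ✓
f: no successors, so ◇□(¬p → ¬q) fails. ✗
h: successors {f}; □(¬p → ¬q) there: f:T. ✓
— 3 worlds.
For □(q ∧ □(p ∧ q)):
b: successors {e, h}; q ∧ □(p ∧ q) there: e:F, h:F. ✗
d: no successors, so □(q ∧ □(p ∧ q)) holds vacuously. ✓
e: successors {d, f}; q ∧ □(p ∧ q) there: d:F, f:F. ✗
f: no successors, so □(q ∧ □(p ∧ q)) holds vacuously. ✓
h: successors {f}; q ∧ □(p ∧ q) there: f:F. ✗
— 2 worlds.

3 and 2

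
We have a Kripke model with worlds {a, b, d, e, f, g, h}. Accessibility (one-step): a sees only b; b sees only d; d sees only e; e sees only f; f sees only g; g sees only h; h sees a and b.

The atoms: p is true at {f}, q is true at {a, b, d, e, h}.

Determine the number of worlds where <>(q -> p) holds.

2

a: successors {b}; q -> p there: b:F. ✗
b: successors {d}; q -> p there: d:F. ✗
d: successors {e}; q -> p there: e:F. ✗
e: successors {f}; q -> p there: f:T. ✓
f: successors {g}; q -> p there: g:T. ✓
g: successors {h}; q -> p there: h:F. ✗
h: successors {a, b}; q -> p there: a:F, b:F. ✗
Satisfying worlds: {e, f}.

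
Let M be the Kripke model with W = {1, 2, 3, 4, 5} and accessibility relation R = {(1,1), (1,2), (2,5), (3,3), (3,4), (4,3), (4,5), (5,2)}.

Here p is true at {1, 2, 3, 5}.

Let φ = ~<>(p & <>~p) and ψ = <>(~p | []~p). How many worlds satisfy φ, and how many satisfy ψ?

For ~<>(p & <>~p):
1: <>(p & <>~p) is F. ✓
2: <>(p & <>~p) is F. ✓
3: <>(p & <>~p) is T. ✗
4: <>(p & <>~p) is T. ✗
5: <>(p & <>~p) is F. ✓
— 3 worlds.
For <>(~p | []~p):
1: successors {1, 2}; ~p | []~p there: 1:F, 2:F. ✗
2: successors {5}; ~p | []~p there: 5:F. ✗
3: successors {3, 4}; ~p | []~p there: 3:F, 4:T. ✓
4: successors {3, 5}; ~p | []~p there: 3:F, 5:F. ✗
5: successors {2}; ~p | []~p there: 2:F. ✗
— 1 world.

3 and 1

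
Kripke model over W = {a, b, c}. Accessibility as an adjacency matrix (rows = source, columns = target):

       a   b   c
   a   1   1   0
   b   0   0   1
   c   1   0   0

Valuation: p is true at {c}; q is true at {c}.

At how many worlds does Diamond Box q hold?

a: successors {a, b}; Box q there: a:F, b:T. ✓
b: successors {c}; Box q there: c:F. ✗
c: successors {a}; Box q there: a:F. ✗
Satisfying worlds: {a}.

1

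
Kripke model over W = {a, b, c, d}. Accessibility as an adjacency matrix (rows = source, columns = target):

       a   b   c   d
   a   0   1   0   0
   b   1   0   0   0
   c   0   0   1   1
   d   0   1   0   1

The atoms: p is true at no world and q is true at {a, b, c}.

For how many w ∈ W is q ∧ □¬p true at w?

3

a: q is T, □¬p is T. ✓
b: q is T, □¬p is T. ✓
c: q is T, □¬p is T. ✓
d: q is F, □¬p is T. ✗
Satisfying worlds: {a, b, c}.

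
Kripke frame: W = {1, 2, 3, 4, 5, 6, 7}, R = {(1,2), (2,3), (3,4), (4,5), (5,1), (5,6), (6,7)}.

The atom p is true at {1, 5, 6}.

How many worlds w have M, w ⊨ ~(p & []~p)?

1: p & []~p is T. ✗
2: p & []~p is F. ✓
3: p & []~p is F. ✓
4: p & []~p is F. ✓
5: p & []~p is F. ✓
6: p & []~p is T. ✗
7: p & []~p is F. ✓
Satisfying worlds: {2, 3, 4, 5, 7}.

5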